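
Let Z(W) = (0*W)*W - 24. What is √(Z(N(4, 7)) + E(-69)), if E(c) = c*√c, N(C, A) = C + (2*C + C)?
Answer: √(-24 - 69*I*√69) ≈ 16.578 - 17.287*I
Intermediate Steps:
N(C, A) = 4*C (N(C, A) = C + 3*C = 4*C)
Z(W) = -24 (Z(W) = 0*W - 24 = 0 - 24 = -24)
E(c) = c^(3/2)
√(Z(N(4, 7)) + E(-69)) = √(-24 + (-69)^(3/2)) = √(-24 - 69*I*√69)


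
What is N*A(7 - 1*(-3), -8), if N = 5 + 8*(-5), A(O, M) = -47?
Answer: 1645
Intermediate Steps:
N = -35 (N = 5 - 40 = -35)
N*A(7 - 1*(-3), -8) = -35*(-47) = 1645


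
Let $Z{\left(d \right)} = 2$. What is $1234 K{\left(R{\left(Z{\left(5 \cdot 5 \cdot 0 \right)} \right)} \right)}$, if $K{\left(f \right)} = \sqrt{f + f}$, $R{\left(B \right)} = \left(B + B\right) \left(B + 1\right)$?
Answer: $2468 \sqrt{6} \approx 6045.3$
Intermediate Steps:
$R{\left(B \right)} = 2 B \left(1 + B\right)$
$K{\left(f \right)} = \sqrt{2} \sqrt{f}$ ($K{\left(f \right)} = \sqrt{2 f} = \sqrt{2} \sqrt{f}$)
$1234 K{\left(R{\left(Z{\left(5 \cdot 5 \cdot 0 \right)} \right)} \right)} = 1234 \sqrt{2} \sqrt{2 \cdot 2 \left(1 + 2\right)} = 1234 \sqrt{2} \sqrt{2 \cdot 2 \cdot 3} = 1234 \sqrt{2} \sqrt{12} = 1234 \sqrt{2} \cdot 2 \sqrt{3} = 1234 \cdot 2 \sqrt{6} = 2468 \sqrt{6}$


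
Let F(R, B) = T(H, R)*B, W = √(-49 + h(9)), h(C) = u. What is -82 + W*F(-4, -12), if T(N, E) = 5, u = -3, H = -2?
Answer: -82 - 120*I*√13 ≈ -82.0 - 432.67*I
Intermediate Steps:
h(C) = -3
W = 2*I*√13 (W = √(-49 - 3) = √(-52) = 2*I*√13 ≈ 7.2111*I)
F(R, B) = 5*B
-82 + W*F(-4, -12) = -82 + (2*I*√13)*(5*(-12)) = -82 + (2*I*√13)*(-60) = -82 - 120*I*√13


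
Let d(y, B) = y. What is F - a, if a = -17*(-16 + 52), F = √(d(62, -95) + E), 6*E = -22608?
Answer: 612 + I*√3706 ≈ 612.0 + 60.877*I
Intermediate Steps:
E = -3768 (E = (⅙)*(-22608) = -3768)
F = I*√3706 (F = √(62 - 3768) = √(-3706) = I*√3706 ≈ 60.877*I)
a = -612 (a = -17*36 = -612)
F - a = I*√3706 - 1*(-612) = I*√3706 + 612 = 612 + I*√3706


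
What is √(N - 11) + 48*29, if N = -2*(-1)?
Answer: 1392 + 3*I ≈ 1392.0 + 3.0*I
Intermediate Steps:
N = 2
√(N - 11) + 48*29 = √(2 - 11) + 48*29 = √(-9) + 1392 = 3*I + 1392 = 1392 + 3*I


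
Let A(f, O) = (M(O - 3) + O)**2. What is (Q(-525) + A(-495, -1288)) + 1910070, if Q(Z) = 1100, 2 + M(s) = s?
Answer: 8572731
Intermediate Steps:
M(s) = -2 + s
A(f, O) = (-5 + 2*O)**2 (A(f, O) = ((-2 + (O - 3)) + O)**2 = ((-2 + (-3 + O)) + O)**2 = ((-5 + O) + O)**2 = (-5 + 2*O)**2)
(Q(-525) + A(-495, -1288)) + 1910070 = (1100 + (-5 + 2*(-1288))**2) + 1910070 = (1100 + (-5 - 2576)**2) + 1910070 = (1100 + (-2581)**2) + 1910070 = (1100 + 6661561) + 1910070 = 6662661 + 1910070 = 8572731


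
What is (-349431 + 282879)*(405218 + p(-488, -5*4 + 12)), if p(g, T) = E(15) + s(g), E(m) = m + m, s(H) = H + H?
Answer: -26905110144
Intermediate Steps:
s(H) = 2*H
E(m) = 2*m
p(g, T) = 30 + 2*g (p(g, T) = 2*15 + 2*g = 30 + 2*g)
(-349431 + 282879)*(405218 + p(-488, -5*4 + 12)) = (-349431 + 282879)*(405218 + (30 + 2*(-488))) = -66552*(405218 + (30 - 976)) = -66552*(405218 - 946) = -66552*404272 = -26905110144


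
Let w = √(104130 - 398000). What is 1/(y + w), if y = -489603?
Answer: -489603/239711391479 - I*√293870/239711391479 ≈ -2.0425e-6 - 2.2615e-9*I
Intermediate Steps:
w = I*√293870 (w = √(-293870) = I*√293870 ≈ 542.1*I)
1/(y + w) = 1/(-489603 + I*√293870)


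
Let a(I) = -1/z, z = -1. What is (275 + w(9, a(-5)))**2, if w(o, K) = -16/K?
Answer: 67081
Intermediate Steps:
a(I) = 1 (a(I) = -1/(-1) = -1*(-1) = 1)
(275 + w(9, a(-5)))**2 = (275 - 16/1)**2 = (275 - 16*1)**2 = (275 - 16)**2 = 259**2 = 67081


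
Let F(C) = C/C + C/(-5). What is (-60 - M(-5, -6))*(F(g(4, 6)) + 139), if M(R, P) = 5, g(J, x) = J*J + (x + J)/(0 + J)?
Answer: -17719/2 ≈ -8859.5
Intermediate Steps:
g(J, x) = J**2 + (J + x)/J
F(C) = 1 - C/5 (F(C) = 1 + C*(-1/5) = 1 - C/5)
(-60 - M(-5, -6))*(F(g(4, 6)) + 139) = (-60 - 1*5)*((1 - (4 + 6 + 4**3)/(5*4)) + 139) = (-60 - 5)*((1 - (4 + 6 + 64)/20) + 139) = -65*((1 - 74/20) + 139) = -65*((1 - 1/5*37/2) + 139) = -65*((1 - 37/10) + 139) = -65*(-27/10 + 139) = -65*1363/10 = -17719/2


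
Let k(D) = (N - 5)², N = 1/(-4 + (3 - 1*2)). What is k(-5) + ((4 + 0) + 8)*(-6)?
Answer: -392/9 ≈ -43.556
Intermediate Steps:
N = -⅓ (N = 1/(-4 + (3 - 2)) = 1/(-4 + 1) = 1/(-3) = -⅓ ≈ -0.33333)
k(D) = 256/9 (k(D) = (-⅓ - 5)² = (-16/3)² = 256/9)
k(-5) + ((4 + 0) + 8)*(-6) = 256/9 + ((4 + 0) + 8)*(-6) = 256/9 + (4 + 8)*(-6) = 256/9 + 12*(-6) = 256/9 - 72 = -392/9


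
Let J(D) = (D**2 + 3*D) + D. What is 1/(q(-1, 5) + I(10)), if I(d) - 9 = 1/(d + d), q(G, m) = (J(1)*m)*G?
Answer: -20/319 ≈ -0.062696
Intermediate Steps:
J(D) = D**2 + 4*D
q(G, m) = 5*G*m (q(G, m) = ((1*(4 + 1))*m)*G = ((1*5)*m)*G = (5*m)*G = 5*G*m)
I(d) = 9 + 1/(2*d) (I(d) = 9 + 1/(d + d) = 9 + 1/(2*d))
1/(q(-1, 5) + I(10)) = 1/(5*(-1)*5 + (9 + (1/2)/10)) = 1/(-25 + (9 + (1/2)*(1/10))) = 1/(-25 + (9 + 1/20)) = 1/(-25 + 181/20) = 1/(-319/20) = -20/319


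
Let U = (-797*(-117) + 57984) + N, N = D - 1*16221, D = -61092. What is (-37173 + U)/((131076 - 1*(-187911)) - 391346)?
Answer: -36747/72359 ≈ -0.50784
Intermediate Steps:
N = -77313 (N = -61092 - 1*16221 = -61092 - 16221 = -77313)
U = 73920 (U = (-797*(-117) + 57984) - 77313 = (93249 + 57984) - 77313 = 151233 - 77313 = 73920)
(-37173 + U)/((131076 - 1*(-187911)) - 391346) = (-37173 + 73920)/((131076 - 1*(-187911)) - 391346) = 36747/((131076 + 187911) - 391346) = 36747/(318987 - 391346) = 36747/(-72359) = 36747*(-1/72359) = -36747/72359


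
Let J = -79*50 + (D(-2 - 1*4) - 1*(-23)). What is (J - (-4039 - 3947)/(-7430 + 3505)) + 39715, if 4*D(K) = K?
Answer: 280908053/7850 ≈ 35784.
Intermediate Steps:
D(K) = K/4
J = -7857/2 (J = -79*50 + ((-2 - 1*4)/4 - 1*(-23)) = -3950 + ((-2 - 4)/4 + 23) = -3950 + ((1/4)*(-6) + 23) = -3950 + (-3/2 + 23) = -3950 + 43/2 = -7857/2 ≈ -3928.5)
(J - (-4039 - 3947)/(-7430 + 3505)) + 39715 = (-7857/2 - (-4039 - 3947)/(-7430 + 3505)) + 39715 = (-7857/2 - (-7986)/(-3925)) + 39715 = (-7857/2 - (-7986)*(-1)/3925) + 39715 = (-7857/2 - 1*7986/3925) + 39715 = (-7857/2 - 7986/3925) + 39715 = -30854697/7850 + 39715 = 280908053/7850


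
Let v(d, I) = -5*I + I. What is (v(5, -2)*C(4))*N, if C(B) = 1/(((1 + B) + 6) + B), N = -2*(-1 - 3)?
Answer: 64/15 ≈ 4.2667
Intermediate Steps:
v(d, I) = -4*I
N = 8 (N = -2*(-4) = 8)
C(B) = 1/(7 + 2*B) (C(B) = 1/((7 + B) + B) = 1/(7 + 2*B))
(v(5, -2)*C(4))*N = ((-4*(-2))/(7 + 2*4))*8 = (8/(7 + 8))*8 = (8/15)*8 = 64/15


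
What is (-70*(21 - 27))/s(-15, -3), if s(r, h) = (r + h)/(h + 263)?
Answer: -18200/3 ≈ -6066.7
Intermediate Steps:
s(r, h) = (h + r)/(263 + h)
(-70*(21 - 27))/s(-15, -3) = (-70*(21 - 27))/(((-3 - 15)/(263 - 3))) = (-70*(-6))/((-18/260)) = 420/(((1/260)*(-18))) = 420/(-9/130) = 420*(-130/9) = -18200/3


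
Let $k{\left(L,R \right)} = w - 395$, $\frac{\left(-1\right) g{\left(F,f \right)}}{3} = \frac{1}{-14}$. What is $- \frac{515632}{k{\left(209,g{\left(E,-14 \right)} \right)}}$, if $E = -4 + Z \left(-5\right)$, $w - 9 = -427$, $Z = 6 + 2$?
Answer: $\frac{515632}{813} \approx 634.23$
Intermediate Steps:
$Z = 8$
$w = -418$ ($w = 9 - 427 = -418$)
$E = -44$ ($E = -4 + 8 \left(-5\right) = -4 - 40 = -44$)
$g{\left(F,f \right)} = \frac{3}{14}$ ($g{\left(F,f \right)} = - \frac{3}{-14} = \left(-3\right) \left(- \frac{1}{14}\right) = \frac{3}{14}$)
$k{\left(L,R \right)} = -813$ ($k{\left(L,R \right)} = -418 - 395 = -813$)
$- \frac{515632}{k{\left(209,g{\left(E,-14 \right)} \right)}} = - \frac{515632}{-813} = \left(-515632\right) \left(- \frac{1}{813}\right) = \frac{515632}{813}$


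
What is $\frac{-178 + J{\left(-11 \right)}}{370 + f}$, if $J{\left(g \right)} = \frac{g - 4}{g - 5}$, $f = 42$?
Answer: $- \frac{2833}{6592} \approx -0.42976$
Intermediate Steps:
$J{\left(g \right)} = \frac{-4 + g}{-5 + g}$
$\frac{-178 + J{\left(-11 \right)}}{370 + f} = \frac{-178 + \frac{-4 - 11}{-5 - 11}}{370 + 42} = \frac{-178 + \frac{1}{-16} \left(-15\right)}{412} = \left(-178 - - \frac{15}{16}\right) \frac{1}{412} = \left(-178 + \frac{15}{16}\right) \frac{1}{412} = \left(- \frac{2833}{16}\right) \frac{1}{412} = - \frac{2833}{6592}$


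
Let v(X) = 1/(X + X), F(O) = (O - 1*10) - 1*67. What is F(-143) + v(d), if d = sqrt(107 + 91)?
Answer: -220 + sqrt(22)/132 ≈ -219.96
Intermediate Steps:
F(O) = -77 + O (F(O) = (O - 10) - 67 = (-10 + O) - 67 = -77 + O)
d = 3*sqrt(22) (d = sqrt(198) = 3*sqrt(22) ≈ 14.071)
v(X) = 1/(2*X)
F(-143) + v(d) = (-77 - 143) + 1/(2*((3*sqrt(22)))) = -220 + (sqrt(22)/66)/2 = -220 + sqrt(22)/132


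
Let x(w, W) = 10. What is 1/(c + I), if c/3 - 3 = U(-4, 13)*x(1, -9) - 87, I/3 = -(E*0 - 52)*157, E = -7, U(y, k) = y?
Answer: 1/24120 ≈ 4.1459e-5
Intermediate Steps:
I = 24492 (I = 3*(-(-7*0 - 52)*157) = 3*(-(0 - 52)*157) = 3*(-(-52)*157) = 3*(-1*(-8164)) = 3*8164 = 24492)
c = -372 (c = 9 + 3*(-4*10 - 87) = 9 + 3*(-40 - 87) = 9 + 3*(-127) = 9 - 381 = -372)
1/(c + I) = 1/(-372 + 24492) = 1/24120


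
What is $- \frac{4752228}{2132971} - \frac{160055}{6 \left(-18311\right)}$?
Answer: $- \frac{180715608043}{234340991886} \approx -0.77116$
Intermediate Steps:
$- \frac{4752228}{2132971} - \frac{160055}{6 \left(-18311\right)} = \left(-4752228\right) \frac{1}{2132971} - \frac{160055}{-109866} = - \frac{4752228}{2132971} - - \frac{160055}{109866} = - \frac{4752228}{2132971} + \frac{160055}{109866} = - \frac{180715608043}{234340991886}$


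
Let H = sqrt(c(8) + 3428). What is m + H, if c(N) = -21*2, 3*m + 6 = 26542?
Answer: 26536/3 + sqrt(3386) ≈ 8903.5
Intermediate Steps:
m = 26536/3 (m = -2 + (1/3)*26542 = -2 + 26542/3 = 26536/3 ≈ 8845.3)
c(N) = -42
H = sqrt(3386) (H = sqrt(-42 + 3428) = sqrt(3386) ≈ 58.189)
m + H = 26536/3 + sqrt(3386)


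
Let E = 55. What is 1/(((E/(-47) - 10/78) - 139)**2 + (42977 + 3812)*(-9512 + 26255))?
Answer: 3359889/2632163621492692 ≈ 1.2765e-9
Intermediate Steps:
1/(((E/(-47) - 10/78) - 139)**2 + (42977 + 3812)*(-9512 + 26255)) = 1/(((55/(-47) - 10/78) - 139)**2 + (42977 + 3812)*(-9512 + 26255)) = 1/(((55*(-1/47) - 10*1/78) - 139)**2 + 46789*16743) = 1/(((-55/47 - 5/39) - 139)**2 + 783388227) = 1/((-2380/1833 - 139)**2 + 783388227) = 1/((-257167/1833)**2 + 783388227) = 1/(66134865889/3359889 + 783388227) = 1/(2632163621492692/3359889) = 3359889/2632163621492692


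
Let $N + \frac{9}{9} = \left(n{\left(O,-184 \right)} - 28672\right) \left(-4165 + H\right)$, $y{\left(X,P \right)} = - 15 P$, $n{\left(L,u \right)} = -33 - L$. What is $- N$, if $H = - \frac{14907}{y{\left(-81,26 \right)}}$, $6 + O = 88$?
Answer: $- \frac{15443678417}{130} \approx -1.188 \cdot 10^{8}$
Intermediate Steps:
$O = 82$ ($O = -6 + 88 = 82$)
$H = \frac{4969}{130}$ ($H = - \frac{14907}{\left(-15\right) 26} = - \frac{14907}{-390} = \left(-14907\right) \left(- \frac{1}{390}\right) = \frac{4969}{130} \approx 38.223$)
$N = \frac{15443678417}{130}$ ($N = -1 + \left(\left(-33 - 82\right) - 28672\right) \left(-4165 + \frac{4969}{130}\right) = -1 + \left(\left(-33 - 82\right) - 28672\right) \left(- \frac{536481}{130}\right) = -1 + \left(-115 - 28672\right) \left(- \frac{536481}{130}\right) = -1 - - \frac{15443678547}{130} = -1 + \frac{15443678547}{130} = \frac{15443678417}{130} \approx 1.188 \cdot 10^{8}$)
$- N = \left(-1\right) \frac{15443678417}{130} = - \frac{15443678417}{130}$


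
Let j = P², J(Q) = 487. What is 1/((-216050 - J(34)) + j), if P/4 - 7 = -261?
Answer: 1/815719 ≈ 1.2259e-6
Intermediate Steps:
P = -1016 (P = 28 + 4*(-261) = 28 - 1044 = -1016)
j = 1032256 (j = (-1016)² = 1032256)
1/((-216050 - J(34)) + j) = 1/((-216050 - 1*487) + 1032256) = 1/((-216050 - 487) + 1032256) = 1/(-216537 + 1032256) = 1/815719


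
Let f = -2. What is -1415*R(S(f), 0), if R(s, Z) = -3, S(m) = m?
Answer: 4245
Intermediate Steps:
-1415*R(S(f), 0) = -1415*(-3) = 4245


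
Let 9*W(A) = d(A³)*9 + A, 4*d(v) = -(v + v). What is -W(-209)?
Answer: -82163543/18 ≈ -4.5646e+6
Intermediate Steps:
d(v) = -v/2 (d(v) = (-(v + v))/4 = (-2*v)/4 = -v/2)
W(A) = -A³/2 + A/9 (W(A) = (-A³/2*9 + A)/9 = (-9*A³/2 + A)/9 = (A - 9*A³/2)/9 = -A³/2 + A/9)
-W(-209) = -(-½*(-209)³ + (⅑)*(-209)) = -(-½*(-9129329) - 209/9) = -(9129329/2 - 209/9) = -1*82163543/18 = -82163543/18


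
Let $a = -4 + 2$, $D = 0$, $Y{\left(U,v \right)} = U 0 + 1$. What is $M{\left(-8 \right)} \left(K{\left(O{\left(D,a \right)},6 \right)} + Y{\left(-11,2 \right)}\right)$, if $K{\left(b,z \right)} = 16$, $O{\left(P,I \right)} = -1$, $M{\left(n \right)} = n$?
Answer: $-136$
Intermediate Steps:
$Y{\left(U,v \right)} = 1$ ($Y{\left(U,v \right)} = 0 + 1 = 1$)
$a = -2$
$M{\left(-8 \right)} \left(K{\left(O{\left(D,a \right)},6 \right)} + Y{\left(-11,2 \right)}\right) = - 8 \left(16 + 1\right) = \left(-8\right) 17 = -136$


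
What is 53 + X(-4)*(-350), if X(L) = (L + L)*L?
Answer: -11147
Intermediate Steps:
X(L) = 2*L² (X(L) = (2*L)*L = 2*L²)
53 + X(-4)*(-350) = 53 + (2*(-4)²)*(-350) = 53 + (2*16)*(-350) = 53 + 32*(-350) = 53 - 11200 = -11147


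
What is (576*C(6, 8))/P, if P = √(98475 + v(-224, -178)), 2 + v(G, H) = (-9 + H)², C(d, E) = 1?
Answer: 288*√133442/66721 ≈ 1.5768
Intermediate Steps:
v(G, H) = -2 + (-9 + H)²
P = √133442 (P = √(98475 + (-2 + (-9 - 178)²)) = √(98475 + (-2 + (-187)²)) = √(98475 + (-2 + 34969)) = √(98475 + 34967) = √133442 ≈ 365.30)
(576*C(6, 8))/P = (576*1)/(√133442) = 576*(√133442/133442) = 288*√133442/66721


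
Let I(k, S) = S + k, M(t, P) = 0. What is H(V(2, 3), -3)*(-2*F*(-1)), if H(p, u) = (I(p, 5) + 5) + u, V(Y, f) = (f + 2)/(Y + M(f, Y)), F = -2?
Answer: -38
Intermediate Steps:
V(Y, f) = (2 + f)/Y (V(Y, f) = (f + 2)/(Y + 0) = (2 + f)/Y)
H(p, u) = 10 + p + u (H(p, u) = ((5 + p) + 5) + u = (10 + p) + u = 10 + p + u)
H(V(2, 3), -3)*(-2*F*(-1)) = (10 + (2 + 3)/2 - 3)*(-2*(-2)*(-1)) = (10 + (½)*5 - 3)*(4*(-1)) = (10 + 5/2 - 3)*(-4) = (19/2)*(-4) = -38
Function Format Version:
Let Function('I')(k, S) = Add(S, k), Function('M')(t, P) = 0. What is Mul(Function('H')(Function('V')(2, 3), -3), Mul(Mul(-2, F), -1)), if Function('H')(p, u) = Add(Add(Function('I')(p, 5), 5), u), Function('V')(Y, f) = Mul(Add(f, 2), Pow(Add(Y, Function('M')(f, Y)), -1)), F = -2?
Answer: -38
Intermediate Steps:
Function('V')(Y, f) = Mul(Pow(Y, -1), Add(2, f)) (Function('V')(Y, f) = Mul(Add(f, 2), Pow(Add(Y, 0), -1)) = Mul(Add(2, f), Pow(Y, -1)) = Mul(Pow(Y, -1), Add(2, f)))
Function('H')(p, u) = Add(10, p, u) (Function('H')(p, u) = Add(Add(Add(5, p), 5), u) = Add(Add(10, p), u) = Add(10, p, u))
Mul(Function('H')(Function('V')(2, 3), -3), Mul(Mul(-2, F), -1)) = Mul(Add(10, Mul(Pow(2, -1), Add(2, 3)), -3), Mul(Mul(-2, -2), -1)) = Mul(Add(10, Mul(Rational(1, 2), 5), -3), Mul(4, -1)) = Mul(Add(10, Rational(5, 2), -3), -4) = Mul(Rational(19, 2), -4) = -38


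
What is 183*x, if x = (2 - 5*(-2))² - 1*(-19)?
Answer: 29829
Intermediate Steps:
x = 163 (x = (2 + 10)² + 19 = 12² + 19 = 144 + 19 = 163)
183*x = 183*163 = 29829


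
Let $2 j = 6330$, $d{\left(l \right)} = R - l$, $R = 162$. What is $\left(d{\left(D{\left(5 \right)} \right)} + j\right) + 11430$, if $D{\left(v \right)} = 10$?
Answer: $14747$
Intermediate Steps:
$d{\left(l \right)} = 162 - l$
$j = 3165$ ($j = \frac{1}{2} \cdot 6330 = 3165$)
$\left(d{\left(D{\left(5 \right)} \right)} + j\right) + 11430 = \left(\left(162 - 10\right) + 3165\right) + 11430 = \left(152 + 3165\right) + 11430 = 3317 + 11430 = 14747$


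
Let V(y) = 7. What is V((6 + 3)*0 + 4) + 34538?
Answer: 34545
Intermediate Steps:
V((6 + 3)*0 + 4) + 34538 = 7 + 34538 = 34545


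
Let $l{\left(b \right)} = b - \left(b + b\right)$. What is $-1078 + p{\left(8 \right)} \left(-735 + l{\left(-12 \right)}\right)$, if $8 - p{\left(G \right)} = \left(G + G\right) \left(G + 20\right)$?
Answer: $317042$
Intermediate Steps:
$p{\left(G \right)} = 8 - 2 G \left(20 + G\right)$ ($p{\left(G \right)} = 8 - \left(G + G\right) \left(G + 20\right) = 8 - 2 G \left(20 + G\right)$)
$l{\left(b \right)} = - b$ ($l{\left(b \right)} = b - 2 b = - b$)
$-1078 + p{\left(8 \right)} \left(-735 + l{\left(-12 \right)}\right) = -1078 + \left(8 - 320 - 2 \cdot 8^{2}\right) \left(-735 - -12\right) = -1078 + \left(8 - 320 - 128\right) \left(-735 + 12\right) = -1078 + \left(8 - 320 - 128\right) \left(-723\right) = -1078 - -318120 = -1078 + 318120 = 317042$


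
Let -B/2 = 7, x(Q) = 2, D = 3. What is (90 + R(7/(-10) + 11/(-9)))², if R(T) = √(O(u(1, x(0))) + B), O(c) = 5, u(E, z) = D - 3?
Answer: 8091 + 540*I ≈ 8091.0 + 540.0*I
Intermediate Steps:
u(E, z) = 0 (u(E, z) = 3 - 3 = 0)
B = -14 (B = -2*7 = -14)
R(T) = 3*I (R(T) = √(5 - 14) = √(-9) = 3*I)
(90 + R(7/(-10) + 11/(-9)))² = (90 + 3*I)²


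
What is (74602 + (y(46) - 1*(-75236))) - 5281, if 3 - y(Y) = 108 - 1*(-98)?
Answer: 144354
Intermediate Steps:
y(Y) = -203 (y(Y) = 3 - (108 - 1*(-98)) = 3 - (108 + 98) = 3 - 1*206 = 3 - 206 = -203)
(74602 + (y(46) - 1*(-75236))) - 5281 = (74602 + (-203 - 1*(-75236))) - 5281 = (74602 + (-203 + 75236)) - 5281 = (74602 + 75033) - 5281 = 149635 - 5281 = 144354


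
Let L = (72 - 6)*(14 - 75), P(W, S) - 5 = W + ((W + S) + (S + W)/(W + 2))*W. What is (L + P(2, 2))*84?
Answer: -336756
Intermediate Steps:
P(W, S) = 5 + W + W*(S + W + (S + W)/(2 + W)) (P(W, S) = 5 + (W + ((W + S) + (S + W)/(W + 2))*W) = 5 + (W + ((S + W) + (S + W)/(2 + W))*W) = 5 + (W + (S + W + (S + W)/(2 + W))*W) = 5 + (W + W*(S + W + (S + W)/(2 + W))) = 5 + W + W*(S + W + (S + W)/(2 + W)))
L = -4026 (L = 66*(-61) = -4026)
(L + P(2, 2))*84 = (-4026 + (10 + 2³ + 4*2² + 7*2 + 2*2² + 3*2*2)/(2 + 2))*84 = (-4026 + (10 + 8 + 4*4 + 14 + 2*4 + 12)/4)*84 = (-4026 + (10 + 8 + 16 + 14 + 8 + 12)/4)*84 = (-4026 + (¼)*68)*84 = (-4026 + 17)*84 = -4009*84 = -336756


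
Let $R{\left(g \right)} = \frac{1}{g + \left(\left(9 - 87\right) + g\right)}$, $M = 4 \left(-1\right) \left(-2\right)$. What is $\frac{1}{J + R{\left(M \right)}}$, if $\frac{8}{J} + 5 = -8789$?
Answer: $- \frac{272614}{4645} \approx -58.69$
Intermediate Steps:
$M = 8$ ($M = \left(-4\right) \left(-2\right) = 8$)
$R{\left(g \right)} = \frac{1}{-78 + 2 g}$ ($R{\left(g \right)} = \frac{1}{g + \left(-78 + g\right)} = \frac{1}{-78 + 2 g}$)
$J = - \frac{4}{4397}$ ($J = \frac{8}{-5 - 8789} = \frac{8}{-8794} = 8 \left(- \frac{1}{8794}\right) = - \frac{4}{4397} \approx -0.00090971$)
$\frac{1}{J + R{\left(M \right)}} = \frac{1}{- \frac{4}{4397} + \frac{1}{2 \left(-39 + 8\right)}} = \frac{1}{- \frac{4}{4397} + \frac{1}{2 \left(-31\right)}} = \frac{1}{- \frac{4}{4397} + \frac{1}{2} \left(- \frac{1}{31}\right)} = \frac{1}{- \frac{4}{4397} - \frac{1}{62}} = \frac{1}{- \frac{4645}{272614}} = - \frac{272614}{4645}$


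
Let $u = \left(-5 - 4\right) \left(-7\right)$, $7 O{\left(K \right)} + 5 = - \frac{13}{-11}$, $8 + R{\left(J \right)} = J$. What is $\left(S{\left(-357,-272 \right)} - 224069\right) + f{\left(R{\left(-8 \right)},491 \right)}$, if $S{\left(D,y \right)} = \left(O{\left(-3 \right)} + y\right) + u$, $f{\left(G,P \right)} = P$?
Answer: $- \frac{2461663}{11} \approx -2.2379 \cdot 10^{5}$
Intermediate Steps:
$R{\left(J \right)} = -8 + J$
$O{\left(K \right)} = - \frac{6}{11}$ ($O{\left(K \right)} = - \frac{5}{7} + \frac{\left(-13\right) \frac{1}{-11}}{7} = - \frac{5}{7} + \frac{\left(-13\right) \left(- \frac{1}{11}\right)}{7} = - \frac{5}{7} + \frac{1}{7} \cdot \frac{13}{11} = - \frac{5}{7} + \frac{13}{77} = - \frac{6}{11}$)
$u = 63$ ($u = \left(-9\right) \left(-7\right) = 63$)
$S{\left(D,y \right)} = \frac{687}{11} + y$ ($S{\left(D,y \right)} = \left(- \frac{6}{11} + y\right) + 63 = \frac{687}{11} + y$)
$\left(S{\left(-357,-272 \right)} - 224069\right) + f{\left(R{\left(-8 \right)},491 \right)} = \left(\left(\frac{687}{11} - 272\right) - 224069\right) + 491 = \left(- \frac{2305}{11} - 224069\right) + 491 = - \frac{2467064}{11} + 491 = - \frac{2461663}{11}$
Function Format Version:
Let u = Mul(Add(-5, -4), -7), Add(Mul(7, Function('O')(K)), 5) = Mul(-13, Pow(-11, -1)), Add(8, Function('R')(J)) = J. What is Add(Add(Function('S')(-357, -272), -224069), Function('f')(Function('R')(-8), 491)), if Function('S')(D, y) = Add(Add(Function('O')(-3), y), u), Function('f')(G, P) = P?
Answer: Rational(-2461663, 11) ≈ -2.2379e+5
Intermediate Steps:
Function('R')(J) = Add(-8, J)
Function('O')(K) = Rational(-6, 11) (Function('O')(K) = Add(Rational(-5, 7), Mul(Rational(1, 7), Mul(-13, Pow(-11, -1)))) = Add(Rational(-5, 7), Mul(Rational(1, 7), Mul(-13, Rational(-1, 11)))) = Add(Rational(-5, 7), Mul(Rational(1, 7), Rational(13, 11))) = Add(Rational(-5, 7), Rational(13, 77)) = Rational(-6, 11))
u = 63 (u = Mul(-9, -7) = 63)
Function('S')(D, y) = Add(Rational(687, 11), y) (Function('S')(D, y) = Add(Add(Rational(-6, 11), y), 63) = Add(Rational(687, 11), y))
Add(Add(Function('S')(-357, -272), -224069), Function('f')(Function('R')(-8), 491)) = Add(Add(Add(Rational(687, 11), -272), -224069), 491) = Add(Add(Rational(-2305, 11), -224069), 491) = Add(Rational(-2467064, 11), 491) = Rational(-2461663, 11)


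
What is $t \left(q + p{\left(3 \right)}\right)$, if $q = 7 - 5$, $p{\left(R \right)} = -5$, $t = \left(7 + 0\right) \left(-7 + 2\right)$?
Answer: $105$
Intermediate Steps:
$t = -35$ ($t = 7 \left(-5\right) = -35$)
$q = 2$
$t \left(q + p{\left(3 \right)}\right) = - 35 \left(2 - 5\right) = \left(-35\right) \left(-3\right) = 105$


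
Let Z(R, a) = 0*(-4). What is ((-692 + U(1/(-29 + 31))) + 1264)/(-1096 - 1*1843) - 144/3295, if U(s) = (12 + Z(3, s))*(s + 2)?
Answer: -2406806/9684005 ≈ -0.24853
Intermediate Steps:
Z(R, a) = 0
U(s) = 24 + 12*s (U(s) = (12 + 0)*(s + 2) = 12*(2 + s) = 24 + 12*s)
((-692 + U(1/(-29 + 31))) + 1264)/(-1096 - 1*1843) - 144/3295 = ((-692 + (24 + 12/(-29 + 31))) + 1264)/(-1096 - 1*1843) - 144/3295 = ((-692 + (24 + 12/2)) + 1264)/(-1096 - 1843) - 144*1/3295 = ((-692 + (24 + 12*(½))) + 1264)/(-2939) - 144/3295 = ((-692 + (24 + 6)) + 1264)*(-1/2939) - 144/3295 = ((-692 + 30) + 1264)*(-1/2939) - 144/3295 = (-662 + 1264)*(-1/2939) - 144/3295 = 602*(-1/2939) - 144/3295 = -602/2939 - 144/3295 = -2406806/9684005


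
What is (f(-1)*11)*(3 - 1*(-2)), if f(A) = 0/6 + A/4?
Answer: -55/4 ≈ -13.750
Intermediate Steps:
f(A) = A/4 (f(A) = 0*(⅙) + A*(¼) = 0 + A/4 = A/4)
(f(-1)*11)*(3 - 1*(-2)) = (((¼)*(-1))*11)*(3 - 1*(-2)) = (-¼*11)*(3 + 2) = -11/4*5 = -55/4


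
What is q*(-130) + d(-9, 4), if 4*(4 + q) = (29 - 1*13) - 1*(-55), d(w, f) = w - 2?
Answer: -3597/2 ≈ -1798.5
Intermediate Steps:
d(w, f) = -2 + w
q = 55/4 (q = -4 + ((29 - 1*13) - 1*(-55))/4 = -4 + ((29 - 13) + 55)/4 = -4 + (16 + 55)/4 = -4 + (¼)*71 = -4 + 71/4 = 55/4 ≈ 13.750)
q*(-130) + d(-9, 4) = (55/4)*(-130) + (-2 - 9) = -3575/2 - 11 = -3597/2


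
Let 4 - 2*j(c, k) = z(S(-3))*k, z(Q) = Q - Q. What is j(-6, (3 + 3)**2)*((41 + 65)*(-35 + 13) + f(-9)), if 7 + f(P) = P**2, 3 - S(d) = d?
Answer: -4516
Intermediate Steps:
S(d) = 3 - d
z(Q) = 0
j(c, k) = 2 (j(c, k) = 2 - 0*k = 2 - 1/2*0 = 2 + 0 = 2)
f(P) = -7 + P**2
j(-6, (3 + 3)**2)*((41 + 65)*(-35 + 13) + f(-9)) = 2*((41 + 65)*(-35 + 13) + (-7 + (-9)**2)) = 2*(106*(-22) + (-7 + 81)) = 2*(-2332 + 74) = 2*(-2258) = -4516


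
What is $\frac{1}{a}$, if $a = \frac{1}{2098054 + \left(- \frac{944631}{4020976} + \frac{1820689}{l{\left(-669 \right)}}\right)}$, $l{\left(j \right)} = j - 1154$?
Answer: $\frac{15371915106388615}{7330239248} \approx 2.0971 \cdot 10^{6}$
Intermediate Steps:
$l{\left(j \right)} = -1154 + j$
$a = \frac{7330239248}{15371915106388615}$ ($a = \frac{1}{2098054 + \left(- \frac{944631}{4020976} + \frac{1820689}{-1154 - 669}\right)} = \frac{1}{2098054 + \left(\left(-944631\right) \frac{1}{4020976} + \frac{1820689}{-1823}\right)} = \frac{1}{2098054 + \left(- \frac{944631}{4020976} + 1820689 \left(- \frac{1}{1823}\right)\right)} = \frac{1}{2098054 - \frac{7322668834777}{7330239248}} = \frac{1}{\frac{15371915106388615}{7330239248}} = \frac{7330239248}{15371915106388615} \approx 4.7686 \cdot 10^{-7}$)
$\frac{1}{a} = \frac{1}{\frac{7330239248}{15371915106388615}} = \frac{15371915106388615}{7330239248}$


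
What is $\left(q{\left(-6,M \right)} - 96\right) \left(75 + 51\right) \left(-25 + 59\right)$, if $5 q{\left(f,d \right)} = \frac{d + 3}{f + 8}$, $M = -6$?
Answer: $- \frac{2062746}{5} \approx -4.1255 \cdot 10^{5}$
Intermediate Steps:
$q{\left(f,d \right)} = \frac{3 + d}{5 \left(8 + f\right)}$ ($q{\left(f,d \right)} = \frac{\left(d + 3\right) \frac{1}{f + 8}}{5} = \frac{\left(3 + d\right) \frac{1}{8 + f}}{5} = \frac{\frac{1}{8 + f} \left(3 + d\right)}{5} = \frac{3 + d}{5 \left(8 + f\right)}$)
$\left(q{\left(-6,M \right)} - 96\right) \left(75 + 51\right) \left(-25 + 59\right) = \left(\frac{3 - 6}{5 \left(8 - 6\right)} - 96\right) \left(75 + 51\right) \left(-25 + 59\right) = \left(\frac{1}{5} \cdot \frac{1}{2} \left(-3\right) - 96\right) 126 \cdot 34 = \left(\frac{1}{5} \cdot \frac{1}{2} \left(-3\right) - 96\right) 4284 = \left(- \frac{3}{10} - 96\right) 4284 = \left(- \frac{963}{10}\right) 4284 = - \frac{2062746}{5}$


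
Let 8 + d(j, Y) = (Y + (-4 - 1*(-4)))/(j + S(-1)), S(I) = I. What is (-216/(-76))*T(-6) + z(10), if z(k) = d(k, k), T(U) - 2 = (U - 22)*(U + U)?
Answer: 163090/171 ≈ 953.74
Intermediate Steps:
T(U) = 2 + 2*U*(-22 + U) (T(U) = 2 + (U - 22)*(U + U) = 2 + (-22 + U)*(2*U) = 2 + 2*U*(-22 + U))
d(j, Y) = -8 + Y/(-1 + j) (d(j, Y) = -8 + (Y + (-4 - 1*(-4)))/(j - 1) = -8 + (Y + (-4 + 4))/(-1 + j) = -8 + (Y + 0)/(-1 + j) = -8 + Y/(-1 + j))
z(k) = (8 - 7*k)/(-1 + k) (z(k) = (8 + k - 8*k)/(-1 + k) = (8 - 7*k)/(-1 + k))
(-216/(-76))*T(-6) + z(10) = (-216/(-76))*(2 - 44*(-6) + 2*(-6)²) + (8 - 7*10)/(-1 + 10) = (-216*(-1/76))*(2 + 264 + 2*36) + (8 - 70)/9 = 54*(2 + 264 + 72)/19 + (⅑)*(-62) = (54/19)*338 - 62/9 = 18252/19 - 62/9 = 163090/171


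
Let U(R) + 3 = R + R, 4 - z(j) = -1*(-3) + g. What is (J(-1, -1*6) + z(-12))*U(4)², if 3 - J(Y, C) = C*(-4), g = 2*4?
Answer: -700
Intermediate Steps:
g = 8
J(Y, C) = 3 + 4*C (J(Y, C) = 3 - C*(-4) = 3 - (-4)*C = 3 + 4*C)
z(j) = -7 (z(j) = 4 - (-1*(-3) + 8) = 4 - (3 + 8) = 4 - 1*11 = 4 - 11 = -7)
U(R) = -3 + 2*R (U(R) = -3 + (R + R) = -3 + 2*R)
(J(-1, -1*6) + z(-12))*U(4)² = ((3 + 4*(-1*6)) - 7)*(-3 + 2*4)² = ((3 + 4*(-6)) - 7)*(-3 + 8)² = ((3 - 24) - 7)*5² = (-21 - 7)*25 = -28*25 = -700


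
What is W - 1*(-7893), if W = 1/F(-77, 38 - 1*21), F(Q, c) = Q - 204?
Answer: 2217932/281 ≈ 7893.0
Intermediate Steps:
F(Q, c) = -204 + Q
W = -1/281 (W = 1/(-204 - 77) = 1/(-281) = -1/281 ≈ -0.0035587)
W - 1*(-7893) = -1/281 - 1*(-7893) = -1/281 + 7893 = 2217932/281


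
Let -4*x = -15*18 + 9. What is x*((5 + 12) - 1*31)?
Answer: -1827/2 ≈ -913.50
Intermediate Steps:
x = 261/4 (x = -(-15*18 + 9)/4 = -(-270 + 9)/4 = -¼*(-261) = 261/4 ≈ 65.250)
x*((5 + 12) - 1*31) = 261*((5 + 12) - 1*31)/4 = 261*(17 - 31)/4 = (261/4)*(-14) = -1827/2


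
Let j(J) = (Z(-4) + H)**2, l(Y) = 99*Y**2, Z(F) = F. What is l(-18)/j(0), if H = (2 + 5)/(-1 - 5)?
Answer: 1154736/961 ≈ 1201.6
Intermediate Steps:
H = -7/6 (H = 7/(-6) = 7*(-1/6) = -7/6 ≈ -1.1667)
j(J) = 961/36 (j(J) = (-4 - 7/6)**2 = (-31/6)**2 = 961/36)
l(-18)/j(0) = (99*(-18)**2)/(961/36) = (99*324)*(36/961) = 32076*(36/961) = 1154736/961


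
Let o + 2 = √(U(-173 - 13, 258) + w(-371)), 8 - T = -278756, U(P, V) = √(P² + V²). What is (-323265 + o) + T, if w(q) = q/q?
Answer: -44503 + √(1 + 6*√2810) ≈ -44485.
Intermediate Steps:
w(q) = 1
T = 278764 (T = 8 - 1*(-278756) = 8 + 278756 = 278764)
o = -2 + √(1 + 6*√2810) (o = -2 + √(√((-173 - 13)² + 258²) + 1) = -2 + √(√((-186)² + 66564) + 1) = -2 + √(√(34596 + 66564) + 1) = -2 + √(√101160 + 1) = -2 + √(6*√2810 + 1) = -2 + √(1 + 6*√2810) ≈ 15.862)
(-323265 + o) + T = (-323265 + (-2 + √(1 + 6*√2810))) + 278764 = (-323267 + √(1 + 6*√2810)) + 278764 = -44503 + √(1 + 6*√2810)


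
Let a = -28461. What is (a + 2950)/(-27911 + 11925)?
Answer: 25511/15986 ≈ 1.5958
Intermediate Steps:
(a + 2950)/(-27911 + 11925) = (-28461 + 2950)/(-27911 + 11925) = -25511/(-15986) = -25511*(-1/15986) = 25511/15986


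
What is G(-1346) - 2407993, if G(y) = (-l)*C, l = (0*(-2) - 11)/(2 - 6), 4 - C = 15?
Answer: -9631851/4 ≈ -2.4080e+6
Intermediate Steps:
C = -11 (C = 4 - 1*15 = 4 - 15 = -11)
l = 11/4 (l = (0 - 11)/(-4) = -11*(-¼) = 11/4 ≈ 2.7500)
G(y) = 121/4 (G(y) = -1*11/4*(-11) = -11/4*(-11) = 121/4)
G(-1346) - 2407993 = 121/4 - 2407993 = -9631851/4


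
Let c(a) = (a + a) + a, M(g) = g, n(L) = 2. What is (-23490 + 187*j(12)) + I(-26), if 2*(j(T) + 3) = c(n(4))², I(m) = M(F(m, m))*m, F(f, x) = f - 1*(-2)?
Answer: -20061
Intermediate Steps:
F(f, x) = 2 + f (F(f, x) = f + 2 = 2 + f)
c(a) = 3*a (c(a) = 2*a + a = 3*a)
I(m) = m*(2 + m) (I(m) = (2 + m)*m = m*(2 + m))
j(T) = 15 (j(T) = -3 + (3*2)²/2 = -3 + (½)*6² = -3 + (½)*36 = -3 + 18 = 15)
(-23490 + 187*j(12)) + I(-26) = (-23490 + 187*15) - 26*(2 - 26) = (-23490 + 2805) - 26*(-24) = -20685 + 624 = -20061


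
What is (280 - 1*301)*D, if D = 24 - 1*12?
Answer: -252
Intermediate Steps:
D = 12 (D = 24 - 12 = 12)
(280 - 1*301)*D = (280 - 1*301)*12 = (280 - 301)*12 = -21*12 = -252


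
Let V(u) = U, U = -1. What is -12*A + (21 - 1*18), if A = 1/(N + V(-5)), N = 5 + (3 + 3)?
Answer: 9/5 ≈ 1.8000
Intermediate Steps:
V(u) = -1
N = 11 (N = 5 + 6 = 11)
A = ⅒ (A = 1/(11 - 1) = 1/10 = ⅒ ≈ 0.10000)
-12*A + (21 - 1*18) = -12*⅒ + (21 - 1*18) = -6/5 + (21 - 18) = -6/5 + 3 = 9/5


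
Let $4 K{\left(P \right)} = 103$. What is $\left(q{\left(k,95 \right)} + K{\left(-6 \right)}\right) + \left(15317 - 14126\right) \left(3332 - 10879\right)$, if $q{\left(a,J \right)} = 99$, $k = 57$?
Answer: $- \frac{35953409}{4} \approx -8.9884 \cdot 10^{6}$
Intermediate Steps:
$K{\left(P \right)} = \frac{103}{4}$ ($K{\left(P \right)} = \frac{1}{4} \cdot 103 = \frac{103}{4}$)
$\left(q{\left(k,95 \right)} + K{\left(-6 \right)}\right) + \left(15317 - 14126\right) \left(3332 - 10879\right) = \left(99 + \frac{103}{4}\right) + \left(15317 - 14126\right) \left(3332 - 10879\right) = \frac{499}{4} + 1191 \left(-7547\right) = \frac{499}{4} - 8988477 = - \frac{35953409}{4}$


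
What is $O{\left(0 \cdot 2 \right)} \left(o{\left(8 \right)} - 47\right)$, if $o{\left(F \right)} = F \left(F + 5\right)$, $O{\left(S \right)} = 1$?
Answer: $57$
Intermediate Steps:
$o{\left(F \right)} = F \left(5 + F\right)$
$O{\left(0 \cdot 2 \right)} \left(o{\left(8 \right)} - 47\right) = 1 \left(8 \left(5 + 8\right) - 47\right) = 1 \left(8 \cdot 13 - 47\right) = 1 \left(104 - 47\right) = 1 \cdot 57 = 57$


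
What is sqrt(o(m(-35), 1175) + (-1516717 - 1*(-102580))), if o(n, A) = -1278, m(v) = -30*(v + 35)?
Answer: I*sqrt(1415415) ≈ 1189.7*I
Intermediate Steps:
m(v) = -1050 - 30*v (m(v) = -30*(35 + v) = -1050 - 30*v)
sqrt(o(m(-35), 1175) + (-1516717 - 1*(-102580))) = sqrt(-1278 + (-1516717 - 1*(-102580))) = sqrt(-1278 + (-1516717 + 102580)) = sqrt(-1278 - 1414137) = sqrt(-1415415) = I*sqrt(1415415)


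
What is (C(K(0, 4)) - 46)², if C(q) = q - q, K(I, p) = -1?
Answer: 2116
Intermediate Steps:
C(q) = 0
(C(K(0, 4)) - 46)² = (0 - 46)² = (-46)² = 2116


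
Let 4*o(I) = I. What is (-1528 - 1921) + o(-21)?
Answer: -13817/4 ≈ -3454.3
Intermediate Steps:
o(I) = I/4
(-1528 - 1921) + o(-21) = (-1528 - 1921) + (¼)*(-21) = -3449 - 21/4 = -13817/4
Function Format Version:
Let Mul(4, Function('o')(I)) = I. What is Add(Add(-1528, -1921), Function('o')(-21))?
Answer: Rational(-13817, 4) ≈ -3454.3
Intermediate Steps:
Function('o')(I) = Mul(Rational(1, 4), I)
Add(Add(-1528, -1921), Function('o')(-21)) = Add(Add(-1528, -1921), Mul(Rational(1, 4), -21)) = Add(-3449, Rational(-21, 4)) = Rational(-13817, 4)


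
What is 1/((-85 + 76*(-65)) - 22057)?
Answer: -1/27082 ≈ -3.6925e-5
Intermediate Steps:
1/((-85 + 76*(-65)) - 22057) = 1/((-85 - 4940) - 22057) = 1/(-5025 - 22057) = 1/(-27082) = -1/27082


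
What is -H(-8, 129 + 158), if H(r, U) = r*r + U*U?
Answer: -82433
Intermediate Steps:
H(r, U) = U² + r² (H(r, U) = r² + U² = U² + r²)
-H(-8, 129 + 158) = -((129 + 158)² + (-8)²) = -(287² + 64) = -(82369 + 64) = -1*82433 = -82433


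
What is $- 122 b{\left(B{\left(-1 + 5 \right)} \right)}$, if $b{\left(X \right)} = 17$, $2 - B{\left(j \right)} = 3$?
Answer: $-2074$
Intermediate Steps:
$B{\left(j \right)} = -1$ ($B{\left(j \right)} = 2 - 3 = -1$)
$- 122 b{\left(B{\left(-1 + 5 \right)} \right)} = \left(-122\right) 17 = -2074$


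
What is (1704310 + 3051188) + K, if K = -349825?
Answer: 4405673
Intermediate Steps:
(1704310 + 3051188) + K = (1704310 + 3051188) - 349825 = 4755498 - 349825 = 4405673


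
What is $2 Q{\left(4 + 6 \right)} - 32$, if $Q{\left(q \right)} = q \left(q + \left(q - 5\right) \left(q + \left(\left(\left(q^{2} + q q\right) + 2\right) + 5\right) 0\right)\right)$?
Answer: $1168$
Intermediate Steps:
$Q{\left(q \right)} = q \left(q + q \left(-5 + q\right)\right)$ ($Q{\left(q \right)} = q \left(q + \left(-5 + q\right) \left(q + \left(\left(\left(q^{2} + q^{2}\right) + 2\right) + 5\right) 0\right)\right) = q \left(q + \left(-5 + q\right) \left(q + \left(\left(2 q^{2} + 2\right) + 5\right) 0\right)\right) = q \left(q + \left(-5 + q\right) \left(q + \left(\left(2 + 2 q^{2}\right) + 5\right) 0\right)\right) = q \left(q + \left(-5 + q\right) \left(q + \left(7 + 2 q^{2}\right) 0\right)\right) = q \left(q + \left(-5 + q\right) \left(q + 0\right)\right) = q \left(q + \left(-5 + q\right) q\right) = q \left(q + q \left(-5 + q\right)\right)$)
$2 Q{\left(4 + 6 \right)} - 32 = 2 \left(4 + 6\right)^{2} \left(-4 + \left(4 + 6\right)\right) - 32 = 2 \cdot 10^{2} \left(-4 + 10\right) - 32 = 2 \cdot 100 \cdot 6 - 32 = 2 \cdot 600 - 32 = 1200 - 32 = 1168$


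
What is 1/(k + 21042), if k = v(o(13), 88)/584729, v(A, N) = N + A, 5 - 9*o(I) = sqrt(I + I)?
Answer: 582748689075108399/12262198003774073990855 + 5262561*sqrt(26)/12262198003774073990855 ≈ 4.7524e-5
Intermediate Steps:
o(I) = 5/9 - sqrt(2)*sqrt(I)/9 (o(I) = 5/9 - sqrt(I + I)/9 = 5/9 - sqrt(2)*sqrt(I)/9)
v(A, N) = A + N
k = 797/5262561 - sqrt(26)/5262561 (k = ((5/9 - sqrt(2)*sqrt(13)/9) + 88)/584729 = ((5/9 - sqrt(26)/9) + 88)*(1/584729) = (797/9 - sqrt(26)/9)*(1/584729) = 797/5262561 - sqrt(26)/5262561 ≈ 0.00015048)
1/(k + 21042) = 1/((797/5262561 - sqrt(26)/5262561) + 21042) = 1/(110734809359/5262561 - sqrt(26)/5262561)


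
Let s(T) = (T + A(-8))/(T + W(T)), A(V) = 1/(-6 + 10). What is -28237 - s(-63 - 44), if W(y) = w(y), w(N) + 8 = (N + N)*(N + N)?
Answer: -5159577161/182724 ≈ -28237.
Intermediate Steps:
w(N) = -8 + 4*N² (w(N) = -8 + (N + N)*(N + N) = -8 + (2*N)*(2*N) = -8 + 4*N²)
A(V) = ¼ (A(V) = 1/4 = ¼)
W(y) = -8 + 4*y²
s(T) = (¼ + T)/(-8 + T + 4*T²) (s(T) = (T + ¼)/(T + (-8 + 4*T²)) = (¼ + T)/(-8 + T + 4*T²))
-28237 - s(-63 - 44) = -28237 - (¼ + (-63 - 44))/(-8 + (-63 - 44) + 4*(-63 - 44)²) = -28237 - (¼ - 107)/(-8 - 107 + 4*(-107)²) = -28237 - (-427)/((-8 - 107 + 4*11449)*4) = -28237 - (-427)/((-8 - 107 + 45796)*4) = -28237 - (-427)/(45681*4) = -28237 - 1*(-427/182724) = -28237 + 427/182724 = -5159577161/182724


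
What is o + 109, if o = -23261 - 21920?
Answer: -45072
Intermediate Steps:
o = -45181
o + 109 = -45181 + 109 = -45072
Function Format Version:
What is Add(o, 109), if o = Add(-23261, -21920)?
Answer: -45072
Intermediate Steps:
o = -45181
Add(o, 109) = Add(-45181, 109) = -45072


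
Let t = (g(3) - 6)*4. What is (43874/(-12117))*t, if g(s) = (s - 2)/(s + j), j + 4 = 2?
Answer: 877480/12117 ≈ 72.417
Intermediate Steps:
j = -2 (j = -4 + 2 = -2)
g(s) = 1 (g(s) = (s - 2)/(s - 2) = (-2 + s)/(-2 + s) = 1)
t = -20 (t = (1 - 6)*4 = -5*4 = -20)
(43874/(-12117))*t = (43874/(-12117))*(-20) = (43874*(-1/12117))*(-20) = -43874/12117*(-20) = 877480/12117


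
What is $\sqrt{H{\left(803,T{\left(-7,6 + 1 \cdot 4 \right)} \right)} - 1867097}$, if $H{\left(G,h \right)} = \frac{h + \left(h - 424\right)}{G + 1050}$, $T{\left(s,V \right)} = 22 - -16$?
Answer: $\frac{i \sqrt{6410881707917}}{1853} \approx 1366.4 i$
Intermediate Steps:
$T{\left(s,V \right)} = 38$ ($T{\left(s,V \right)} = 22 + 16 = 38$)
$H{\left(G,h \right)} = \frac{-424 + 2 h}{1050 + G}$ ($H{\left(G,h \right)} = \frac{h + \left(h - 424\right)}{1050 + G} = \frac{h + \left(-424 + h\right)}{1050 + G} = \frac{-424 + 2 h}{1050 + G}$)
$\sqrt{H{\left(803,T{\left(-7,6 + 1 \cdot 4 \right)} \right)} - 1867097} = \sqrt{\frac{2 \left(-212 + 38\right)}{1050 + 803} - 1867097} = \sqrt{2 \cdot \frac{1}{1853} \left(-174\right) - 1867097} = \sqrt{- \frac{348}{1853} - 1867097} = \sqrt{- \frac{3459731089}{1853}} = \frac{i \sqrt{6410881707917}}{1853}$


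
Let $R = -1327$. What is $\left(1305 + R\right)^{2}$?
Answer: $484$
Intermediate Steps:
$\left(1305 + R\right)^{2} = \left(1305 - 1327\right)^{2} = \left(-22\right)^{2} = 484$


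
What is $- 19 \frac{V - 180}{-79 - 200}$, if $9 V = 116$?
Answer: $- \frac{28576}{2511} \approx -11.38$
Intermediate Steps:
$V = \frac{116}{9}$ ($V = \frac{1}{9} \cdot 116 = \frac{116}{9} \approx 12.889$)
$- 19 \frac{V - 180}{-79 - 200} = - 19 \frac{\frac{116}{9} - 180}{-79 - 200} = - 19 \left(- \frac{1504}{9 \left(-279\right)}\right) = - 19 \left(\left(- \frac{1504}{9}\right) \left(- \frac{1}{279}\right)\right) = \left(-19\right) \frac{1504}{2511} = - \frac{28576}{2511}$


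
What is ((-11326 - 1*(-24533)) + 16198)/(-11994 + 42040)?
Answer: 29405/30046 ≈ 0.97867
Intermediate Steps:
((-11326 - 1*(-24533)) + 16198)/(-11994 + 42040) = ((-11326 + 24533) + 16198)/30046 = (13207 + 16198)*(1/30046) = 29405*(1/30046) = 29405/30046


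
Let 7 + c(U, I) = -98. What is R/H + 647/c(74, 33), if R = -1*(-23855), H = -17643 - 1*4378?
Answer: -16752362/2312205 ≈ -7.2452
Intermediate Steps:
c(U, I) = -105 (c(U, I) = -7 - 98 = -105)
H = -22021 (H = -17643 - 4378 = -22021)
R = 23855
R/H + 647/c(74, 33) = 23855/(-22021) + 647/(-105) = 23855*(-1/22021) + 647*(-1/105) = -23855/22021 - 647/105 = -16752362/2312205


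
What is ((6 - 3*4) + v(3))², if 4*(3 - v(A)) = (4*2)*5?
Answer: 169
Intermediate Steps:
v(A) = -7 (v(A) = 3 - 4*2*5/4 = 3 - 2*5 = 3 - ¼*40 = 3 - 10 = -7)
((6 - 3*4) + v(3))² = ((6 - 3*4) - 7)² = ((6 - 12) - 7)² = (-6 - 7)² = (-13)² = 169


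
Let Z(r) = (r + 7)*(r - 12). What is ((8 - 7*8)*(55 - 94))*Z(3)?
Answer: -168480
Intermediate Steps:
Z(r) = (-12 + r)*(7 + r) (Z(r) = (7 + r)*(-12 + r) = (-12 + r)*(7 + r))
((8 - 7*8)*(55 - 94))*Z(3) = ((8 - 7*8)*(55 - 94))*(-84 + 3**2 - 5*3) = ((8 - 56)*(-39))*(-84 + 9 - 15) = -48*(-39)*(-90) = 1872*(-90) = -168480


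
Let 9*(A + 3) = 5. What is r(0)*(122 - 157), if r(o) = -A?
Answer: -770/9 ≈ -85.556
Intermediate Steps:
A = -22/9 (A = -3 + (⅑)*5 = -3 + 5/9 = -22/9 ≈ -2.4444)
r(o) = 22/9 (r(o) = -1*(-22/9) = 22/9)
r(0)*(122 - 157) = 22*(122 - 157)/9 = (22/9)*(-35) = -770/9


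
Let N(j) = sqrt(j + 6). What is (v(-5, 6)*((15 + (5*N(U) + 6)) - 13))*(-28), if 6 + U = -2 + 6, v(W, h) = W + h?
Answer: -504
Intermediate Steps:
U = -2 (U = -6 + (-2 + 6) = -6 + 4 = -2)
N(j) = sqrt(6 + j)
(v(-5, 6)*((15 + (5*N(U) + 6)) - 13))*(-28) = ((-5 + 6)*((15 + (5*sqrt(6 - 2) + 6)) - 13))*(-28) = (1*((15 + (5*sqrt(4) + 6)) - 13))*(-28) = (1*((15 + (5*2 + 6)) - 13))*(-28) = (1*((15 + (10 + 6)) - 13))*(-28) = (1*((15 + 16) - 13))*(-28) = (1*(31 - 13))*(-28) = (1*18)*(-28) = 18*(-28) = -504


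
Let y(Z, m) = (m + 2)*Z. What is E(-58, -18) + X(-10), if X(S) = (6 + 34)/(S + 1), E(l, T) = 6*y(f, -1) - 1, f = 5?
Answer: 221/9 ≈ 24.556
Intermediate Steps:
y(Z, m) = Z*(2 + m) (y(Z, m) = (2 + m)*Z = Z*(2 + m))
E(l, T) = 29 (E(l, T) = 6*(5*(2 - 1)) - 1 = 6*(5*1) - 1 = 6*5 - 1 = 30 - 1 = 29)
X(S) = 40/(1 + S)
E(-58, -18) + X(-10) = 29 + 40/(1 - 10) = 29 + 40/(-9) = 29 + 40*(-1/9) = 29 - 40/9 = 221/9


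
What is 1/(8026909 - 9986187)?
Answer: -1/1959278 ≈ -5.1039e-7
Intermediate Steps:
1/(8026909 - 9986187) = 1/(-1959278) = -1/1959278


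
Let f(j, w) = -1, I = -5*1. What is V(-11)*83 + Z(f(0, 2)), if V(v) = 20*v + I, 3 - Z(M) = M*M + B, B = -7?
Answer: -18666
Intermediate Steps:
I = -5
Z(M) = 10 - M**2 (Z(M) = 3 - (M*M - 7) = 3 - (M**2 - 7) = 3 - (-7 + M**2) = 3 + (7 - M**2) = 10 - M**2)
V(v) = -5 + 20*v (V(v) = 20*v - 5 = -5 + 20*v)
V(-11)*83 + Z(f(0, 2)) = (-5 + 20*(-11))*83 + (10 - 1*(-1)**2) = (-5 - 220)*83 + (10 - 1*1) = -225*83 + (10 - 1) = -18675 + 9 = -18666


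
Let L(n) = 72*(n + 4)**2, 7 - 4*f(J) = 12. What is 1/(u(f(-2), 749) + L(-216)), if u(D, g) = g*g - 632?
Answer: 1/3796337 ≈ 2.6341e-7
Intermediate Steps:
f(J) = -5/4 (f(J) = 7/4 - 1/4*12 = 7/4 - 3 = -5/4)
u(D, g) = -632 + g**2 (u(D, g) = g**2 - 632 = -632 + g**2)
L(n) = 72*(4 + n)**2
1/(u(f(-2), 749) + L(-216)) = 1/((-632 + 749**2) + 72*(4 - 216)**2) = 1/((-632 + 561001) + 72*(-212)**2) = 1/(560369 + 72*44944) = 1/(560369 + 3235968) = 1/3796337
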